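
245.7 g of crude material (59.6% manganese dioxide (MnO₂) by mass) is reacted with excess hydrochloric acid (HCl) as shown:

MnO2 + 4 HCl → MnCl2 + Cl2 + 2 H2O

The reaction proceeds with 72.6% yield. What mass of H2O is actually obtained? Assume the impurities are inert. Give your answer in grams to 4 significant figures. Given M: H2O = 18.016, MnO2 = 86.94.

44.06 g

Pure MnO2 available = 245.7 g × 0.596 = 146.44 g.
n(MnO2) = 146.44 g / 86.94 g/mol = 1.6843 mol.
From the equation the MnO2:H2O mole ratio is 1:2, so n(H2O) = 1.6843 × 2/1 = 3.3687 mol.
Mass of H2O = 3.3687 mol × 18.016 g/mol = 60.690 g.
Actual mass collected = 60.690 g × 0.726 = 44.061 g.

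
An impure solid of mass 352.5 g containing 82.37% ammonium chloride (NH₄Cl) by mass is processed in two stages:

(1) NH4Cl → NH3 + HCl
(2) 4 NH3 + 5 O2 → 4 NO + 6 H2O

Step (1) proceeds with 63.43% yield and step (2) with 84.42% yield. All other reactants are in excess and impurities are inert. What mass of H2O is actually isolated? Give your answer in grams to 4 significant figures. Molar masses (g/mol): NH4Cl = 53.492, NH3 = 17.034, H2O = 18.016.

Pure NH4Cl = 352.5 × 0.8237 = 290.35 g.
n(NH4Cl) = 290.35 / 53.492 = 5.4280 mol.
Step 1 (NH4Cl:NH3 = 1:1): theoretical n(NH3) = 5.4280 mol; at 63.43% yield, n(NH3) = 3.4430 mol.
Step 2 (NH3:H2O = 4:6): theoretical n(H2O) = 5.1645 mol, so theoretical mass = 5.1645 × 18.016 = 93.043 g.
At 84.42% yield, actual mass of H2O = 93.043 × 0.8442 = 78.547 g.

78.55 g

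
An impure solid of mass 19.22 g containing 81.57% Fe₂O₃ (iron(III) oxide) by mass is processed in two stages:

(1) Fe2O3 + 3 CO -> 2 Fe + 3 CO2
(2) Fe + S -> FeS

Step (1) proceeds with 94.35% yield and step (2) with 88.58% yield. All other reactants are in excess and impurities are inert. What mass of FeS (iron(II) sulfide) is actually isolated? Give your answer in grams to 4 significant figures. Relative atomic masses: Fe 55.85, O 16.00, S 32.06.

14.43 g

Pure Fe2O3 = 19.22 × 0.8157 = 15.678 g.
M(Fe2O3) = 2(55.85) + 3(16.00) = 159.70 g/mol.
M(FeS) = 55.85 + 32.06 = 87.91 g/mol.
n(Fe2O3) = 15.678 / 159.70 = 0.098170 mol.
Step 1 (Fe2O3:Fe = 1:2): theoretical n(Fe) = 0.19634 mol; at 94.35% yield, n(Fe) = 0.18525 mol.
Step 2 (Fe:FeS = 1:1): theoretical n(FeS) = 0.18525 mol, so theoretical mass = 0.18525 × 87.91 = 16.285 g.
At 88.58% yield, actual mass of FeS = 16.285 × 0.8858 = 14.425 g.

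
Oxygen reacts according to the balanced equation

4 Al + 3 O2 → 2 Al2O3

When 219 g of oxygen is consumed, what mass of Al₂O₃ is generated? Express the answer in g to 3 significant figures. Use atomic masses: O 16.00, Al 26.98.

465 g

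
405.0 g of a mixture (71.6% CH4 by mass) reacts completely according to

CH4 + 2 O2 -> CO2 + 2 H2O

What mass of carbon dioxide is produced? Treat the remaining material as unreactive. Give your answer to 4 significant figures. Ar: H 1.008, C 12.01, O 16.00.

795.5 g

Mass of pure CH4 = 405.0 g × 0.716 = 289.98 g.
M(CH4) = 12.01 + 4(1.008) = 16.042 g/mol.
M(CO2) = 12.01 + 2(16.00) = 44.01 g/mol.
n(CH4) = 289.98 g / 16.042 g/mol = 18.076 mol.
From the equation the CH4:CO2 mole ratio is 1:1, so n(CO2) = 18.076 × 1/1 = 18.076 mol.
Mass of CO2 = 18.076 mol × 44.01 g/mol = 795.54 g.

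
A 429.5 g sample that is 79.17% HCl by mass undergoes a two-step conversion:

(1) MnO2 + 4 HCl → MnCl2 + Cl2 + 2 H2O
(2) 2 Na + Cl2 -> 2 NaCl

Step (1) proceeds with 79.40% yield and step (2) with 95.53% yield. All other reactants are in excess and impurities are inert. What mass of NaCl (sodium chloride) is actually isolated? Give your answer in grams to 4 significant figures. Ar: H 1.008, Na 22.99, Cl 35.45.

206.7 g

Pure HCl = 429.5 × 0.7917 = 340.04 g.
M(HCl) = 1.008 + 35.45 = 36.458 g/mol.
M(NaCl) = 22.99 + 35.45 = 58.44 g/mol.
n(HCl) = 340.04 / 36.458 = 9.3268 mol.
Step 1 (HCl:Cl2 = 4:1): theoretical n(Cl2) = 2.3317 mol; at 79.40% yield, n(Cl2) = 1.8514 mol.
Step 2 (Cl2:NaCl = 1:2): theoretical n(NaCl) = 3.7027 mol, so theoretical mass = 3.7027 × 58.44 = 216.39 g.
At 95.53% yield, actual mass of NaCl = 216.39 × 0.9553 = 206.71 g.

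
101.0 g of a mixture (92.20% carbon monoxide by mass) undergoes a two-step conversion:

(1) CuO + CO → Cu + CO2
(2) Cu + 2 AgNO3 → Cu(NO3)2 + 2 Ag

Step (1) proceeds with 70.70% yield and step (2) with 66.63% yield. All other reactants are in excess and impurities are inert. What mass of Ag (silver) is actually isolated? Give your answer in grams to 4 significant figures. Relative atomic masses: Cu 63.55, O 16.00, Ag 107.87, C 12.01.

Pure CO = 101.0 × 0.9220 = 93.122 g.
M(CO) = 12.01 + 16.00 = 28.01 g/mol.
M(Ag) = 107.87 g/mol.
n(CO) = 93.122 / 28.01 = 3.3246 mol.
Step 1 (CO:Cu = 1:1): theoretical n(Cu) = 3.3246 mol; at 70.70% yield, n(Cu) = 2.3505 mol.
Step 2 (Cu:Ag = 1:2): theoretical n(Ag) = 4.7010 mol, so theoretical mass = 4.7010 × 107.87 = 507.09 g.
At 66.63% yield, actual mass of Ag = 507.09 × 0.6663 = 337.88 g.

337.9 g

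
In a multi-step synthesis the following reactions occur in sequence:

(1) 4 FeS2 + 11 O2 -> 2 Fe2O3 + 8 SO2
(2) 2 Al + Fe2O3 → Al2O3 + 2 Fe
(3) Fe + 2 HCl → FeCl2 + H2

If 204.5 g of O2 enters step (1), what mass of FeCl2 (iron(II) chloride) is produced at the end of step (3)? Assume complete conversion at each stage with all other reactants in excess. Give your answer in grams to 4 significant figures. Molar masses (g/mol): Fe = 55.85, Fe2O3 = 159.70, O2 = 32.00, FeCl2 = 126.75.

294.5 g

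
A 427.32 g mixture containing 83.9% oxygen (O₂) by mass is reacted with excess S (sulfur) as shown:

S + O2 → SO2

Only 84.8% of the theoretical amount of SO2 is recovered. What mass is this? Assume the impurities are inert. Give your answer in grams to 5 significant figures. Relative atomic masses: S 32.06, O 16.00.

Pure O2 available = 427.32 g × 0.839 = 358.521 g.
M(O2) = 2(16.00) = 32.00 g/mol.
M(SO2) = 32.06 + 2(16.00) = 64.06 g/mol.
n(O2) = 358.521 g / 32.00 g/mol = 11.2038 mol.
From the equation the O2:SO2 mole ratio is 1:1, so n(SO2) = 11.2038 × 1/1 = 11.2038 mol.
Mass of SO2 = 11.2038 mol × 64.06 g/mol = 717.715 g.
Actual mass collected = 717.715 g × 0.848 = 608.622 g.

608.62 g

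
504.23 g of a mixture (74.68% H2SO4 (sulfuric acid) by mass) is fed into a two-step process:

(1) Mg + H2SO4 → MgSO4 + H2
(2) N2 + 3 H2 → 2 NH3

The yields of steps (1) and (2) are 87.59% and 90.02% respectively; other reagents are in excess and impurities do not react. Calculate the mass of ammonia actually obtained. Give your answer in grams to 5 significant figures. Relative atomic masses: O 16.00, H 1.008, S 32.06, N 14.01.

34.379 g

Pure H2SO4 = 504.23 × 0.7468 = 376.559 g.
M(H2SO4) = 2(1.008) + 32.06 + 4(16.00) = 98.076 g/mol.
M(NH3) = 14.01 + 3(1.008) = 17.034 g/mol.
n(H2SO4) = 376.559 / 98.076 = 3.83946 mol.
Step 1 (H2SO4:H2 = 1:1): theoretical n(H2) = 3.83946 mol; at 87.59% yield, n(H2) = 3.36298 mol.
Step 2 (H2:NH3 = 3:2): theoretical n(NH3) = 2.24199 mol, so theoretical mass = 2.24199 × 17.034 = 38.1900 g.
At 90.02% yield, actual mass of NH3 = 38.1900 × 0.9002 = 34.3787 g.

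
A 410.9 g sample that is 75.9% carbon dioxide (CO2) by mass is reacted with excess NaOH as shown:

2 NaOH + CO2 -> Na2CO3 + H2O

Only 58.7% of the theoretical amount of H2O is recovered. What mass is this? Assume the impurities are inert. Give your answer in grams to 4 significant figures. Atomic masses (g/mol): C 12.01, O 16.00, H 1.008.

74.94 g

Pure CO2 available = 410.9 g × 0.759 = 311.87 g.
M(CO2) = 12.01 + 2(16.00) = 44.01 g/mol.
M(H2O) = 2(1.008) + 16.00 = 18.016 g/mol.
n(CO2) = 311.87 g / 44.01 g/mol = 7.0864 mol.
From the equation the CO2:H2O mole ratio is 1:1, so n(H2O) = 7.0864 × 1/1 = 7.0864 mol.
Mass of H2O = 7.0864 mol × 18.016 g/mol = 127.67 g.
Actual mass collected = 127.67 g × 0.587 = 74.942 g.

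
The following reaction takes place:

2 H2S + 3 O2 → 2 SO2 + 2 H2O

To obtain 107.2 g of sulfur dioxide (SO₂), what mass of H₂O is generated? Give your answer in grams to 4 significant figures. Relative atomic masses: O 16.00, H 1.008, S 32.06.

M(SO2) = 32.06 + 2(16.00) = 64.06 g/mol.
M(H2O) = 2(1.008) + 16.00 = 18.016 g/mol.
n(SO2) = 107.20 g / 64.06 g/mol = 1.6734 mol.
From the equation the SO2:H2O mole ratio is 2:2, so n(H2O) = 1.6734 × 2/2 = 1.6734 mol.
Mass of H2O = 1.6734 mol × 18.016 g/mol = 30.149 g.

30.15 g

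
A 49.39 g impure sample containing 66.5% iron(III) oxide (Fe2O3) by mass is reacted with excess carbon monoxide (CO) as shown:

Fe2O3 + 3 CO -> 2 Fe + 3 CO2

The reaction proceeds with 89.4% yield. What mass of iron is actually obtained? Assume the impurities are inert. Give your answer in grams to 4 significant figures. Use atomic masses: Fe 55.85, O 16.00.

Pure Fe2O3 available = 49.39 g × 0.665 = 32.844 g.
M(Fe2O3) = 2(55.85) + 3(16.00) = 159.70 g/mol.
M(Fe) = 55.85 g/mol.
n(Fe2O3) = 32.844 g / 159.70 g/mol = 0.20566 mol.
From the equation the Fe2O3:Fe mole ratio is 1:2, so n(Fe) = 0.20566 × 2/1 = 0.41133 mol.
Mass of Fe = 0.41133 mol × 55.85 g/mol = 22.973 g.
Actual mass collected = 22.973 g × 0.894 = 20.537 g.

20.54 g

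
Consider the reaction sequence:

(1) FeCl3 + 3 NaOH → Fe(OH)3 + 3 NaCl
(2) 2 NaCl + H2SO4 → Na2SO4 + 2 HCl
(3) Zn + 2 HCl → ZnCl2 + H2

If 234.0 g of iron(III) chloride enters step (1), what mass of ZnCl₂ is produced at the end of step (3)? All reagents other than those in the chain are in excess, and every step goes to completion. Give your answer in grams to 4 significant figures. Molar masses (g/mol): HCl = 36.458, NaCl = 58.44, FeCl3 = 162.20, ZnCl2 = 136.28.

n(FeCl3) = 234.0 / 162.20 = 1.4427 mol.
Reaction (1): FeCl3→NaCl ratio 1:3 ⇒ n(NaCl) = 4.3280 mol.
Reaction (2): NaCl→HCl ratio 2:2 ⇒ n(HCl) = 4.3280 mol.
Reaction (3): HCl→ZnCl2 ratio 2:1 ⇒ n(ZnCl2) = 2.1640 mol.
Mass of ZnCl2 = 2.1640 × 136.28 = 294.91 g.

294.9 g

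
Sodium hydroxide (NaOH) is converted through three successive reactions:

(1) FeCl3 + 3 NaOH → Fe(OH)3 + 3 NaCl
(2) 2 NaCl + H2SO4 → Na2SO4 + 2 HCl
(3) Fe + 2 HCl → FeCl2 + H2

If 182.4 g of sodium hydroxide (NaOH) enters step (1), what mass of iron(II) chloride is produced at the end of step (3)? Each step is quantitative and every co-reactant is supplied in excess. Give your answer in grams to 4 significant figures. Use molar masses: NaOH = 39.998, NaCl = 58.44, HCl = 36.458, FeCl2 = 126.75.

289.0 g

n(NaOH) = 182.4 / 39.998 = 4.5602 mol.
Reaction (1): NaOH→NaCl ratio 3:3 ⇒ n(NaCl) = 4.5602 mol.
Reaction (2): NaCl→HCl ratio 2:2 ⇒ n(HCl) = 4.5602 mol.
Reaction (3): HCl→FeCl2 ratio 2:1 ⇒ n(FeCl2) = 2.2801 mol.
Mass of FeCl2 = 2.2801 × 126.75 = 289.00 g.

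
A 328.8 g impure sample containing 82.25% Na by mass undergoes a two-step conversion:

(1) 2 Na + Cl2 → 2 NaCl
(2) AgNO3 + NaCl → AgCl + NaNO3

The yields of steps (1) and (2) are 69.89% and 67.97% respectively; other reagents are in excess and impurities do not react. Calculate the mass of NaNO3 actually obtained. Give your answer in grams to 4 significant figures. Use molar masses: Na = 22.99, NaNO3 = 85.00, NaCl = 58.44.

475.0 g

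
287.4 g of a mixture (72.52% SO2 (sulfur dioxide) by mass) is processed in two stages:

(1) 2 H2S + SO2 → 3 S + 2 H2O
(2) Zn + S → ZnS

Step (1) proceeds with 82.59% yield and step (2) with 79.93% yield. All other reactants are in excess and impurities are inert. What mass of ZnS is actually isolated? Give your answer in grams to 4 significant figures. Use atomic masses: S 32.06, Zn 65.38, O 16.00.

Pure SO2 = 287.4 × 0.7252 = 208.42 g.
M(SO2) = 32.06 + 2(16.00) = 64.06 g/mol.
M(ZnS) = 65.38 + 32.06 = 97.44 g/mol.
n(SO2) = 208.42 / 64.06 = 3.2536 mol.
Step 1 (SO2:S = 1:3): theoretical n(S) = 9.7607 mol; at 82.59% yield, n(S) = 8.0613 mol.
Step 2 (S:ZnS = 1:1): theoretical n(ZnS) = 8.0613 mol, so theoretical mass = 8.0613 × 97.44 = 785.50 g.
At 79.93% yield, actual mass of ZnS = 785.50 × 0.7993 = 627.85 g.

627.8 g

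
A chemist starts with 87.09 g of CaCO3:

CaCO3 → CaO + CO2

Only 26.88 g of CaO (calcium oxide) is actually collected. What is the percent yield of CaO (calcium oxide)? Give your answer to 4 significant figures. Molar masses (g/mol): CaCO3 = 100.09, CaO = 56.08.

n(CaCO3) = 87.090 g / 100.09 g/mol = 0.87012 mol.
From the equation the CaCO3:CaO mole ratio is 1:1, so n(CaO) = 0.87012 × 1/1 = 0.87012 mol.
Mass of CaO = 0.87012 mol × 56.08 g/mol = 48.796 g.
This is the theoretical yield. Percent yield = 26.88 g / 48.796 g × 100% = 55.086%.

55.09 %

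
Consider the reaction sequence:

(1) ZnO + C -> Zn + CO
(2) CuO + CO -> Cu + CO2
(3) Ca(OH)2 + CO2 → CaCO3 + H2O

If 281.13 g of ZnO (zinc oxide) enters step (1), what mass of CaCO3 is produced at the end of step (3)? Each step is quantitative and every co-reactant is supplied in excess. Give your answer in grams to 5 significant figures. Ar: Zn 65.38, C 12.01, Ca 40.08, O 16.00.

345.76 g

M(ZnO) = 65.38 + 16.00 = 81.38 g/mol.
M(CaCO3) = 40.08 + 12.01 + 3(16.00) = 100.09 g/mol.
n(ZnO) = 281.13 / 81.38 = 3.45453 mol.
Reaction (1): ZnO→CO ratio 1:1 ⇒ n(CO) = 3.45453 mol.
Reaction (2): CO→CO2 ratio 1:1 ⇒ n(CO2) = 3.45453 mol.
Reaction (3): CO2→CaCO3 ratio 1:1 ⇒ n(CaCO3) = 3.45453 mol.
Mass of CaCO3 = 3.45453 × 100.09 = 345.764 g.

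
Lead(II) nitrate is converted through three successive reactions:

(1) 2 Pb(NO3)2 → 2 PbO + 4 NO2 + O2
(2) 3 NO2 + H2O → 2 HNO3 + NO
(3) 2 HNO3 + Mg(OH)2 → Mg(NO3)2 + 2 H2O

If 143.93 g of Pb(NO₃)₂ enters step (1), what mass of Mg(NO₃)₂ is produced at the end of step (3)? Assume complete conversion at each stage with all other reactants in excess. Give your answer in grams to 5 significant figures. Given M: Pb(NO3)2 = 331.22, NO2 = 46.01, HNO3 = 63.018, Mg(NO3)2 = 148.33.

n(Pb(NO3)2) = 143.93 / 331.22 = 0.434545 mol.
Reaction (1): Pb(NO3)2→NO2 ratio 2:4 ⇒ n(NO2) = 0.869090 mol.
Reaction (2): NO2→HNO3 ratio 3:2 ⇒ n(HNO3) = 0.579393 mol.
Reaction (3): HNO3→Mg(NO3)2 ratio 2:1 ⇒ n(Mg(NO3)2) = 0.289697 mol.
Mass of Mg(NO3)2 = 0.289697 × 148.33 = 42.9707 g.

42.971 g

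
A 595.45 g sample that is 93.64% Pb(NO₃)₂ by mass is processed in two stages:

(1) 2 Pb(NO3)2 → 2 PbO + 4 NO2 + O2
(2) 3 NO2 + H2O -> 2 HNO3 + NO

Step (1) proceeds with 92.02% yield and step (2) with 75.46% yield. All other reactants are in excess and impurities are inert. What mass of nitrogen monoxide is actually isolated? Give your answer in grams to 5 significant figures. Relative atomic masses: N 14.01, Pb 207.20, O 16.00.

23.386 g

Pure Pb(NO3)2 = 595.45 × 0.9364 = 557.579 g.
M(Pb(NO3)2) = 207.20 + 2(14.01) + 6(16.00) = 331.22 g/mol.
M(NO) = 14.01 + 16.00 = 30.01 g/mol.
n(Pb(NO3)2) = 557.579 / 331.22 = 1.68341 mol.
Step 1 (Pb(NO3)2:NO2 = 2:4): theoretical n(NO2) = 3.36682 mol; at 92.02% yield, n(NO2) = 3.09815 mol.
Step 2 (NO2:NO = 3:1): theoretical n(NO) = 1.03272 mol, so theoretical mass = 1.03272 × 30.01 = 30.9918 g.
At 75.46% yield, actual mass of NO = 30.9918 × 0.7546 = 23.3864 g.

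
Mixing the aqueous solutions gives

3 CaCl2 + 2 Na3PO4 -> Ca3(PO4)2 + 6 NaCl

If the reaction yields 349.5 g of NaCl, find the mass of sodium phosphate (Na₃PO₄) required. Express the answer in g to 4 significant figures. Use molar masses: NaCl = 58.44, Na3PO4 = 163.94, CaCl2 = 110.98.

n(NaCl) = 349.50 g / 58.44 g/mol = 5.9805 mol.
From the equation the NaCl:Na3PO4 mole ratio is 6:2, so n(Na3PO4) = 5.9805 × 2/6 = 1.9935 mol.
Mass of Na3PO4 = 1.9935 mol × 163.94 g/mol = 326.81 g.

326.8 g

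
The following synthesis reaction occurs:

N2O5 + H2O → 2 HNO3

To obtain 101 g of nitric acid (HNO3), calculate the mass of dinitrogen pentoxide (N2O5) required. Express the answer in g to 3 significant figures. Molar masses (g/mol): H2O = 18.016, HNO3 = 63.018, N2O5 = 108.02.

86.6 g

n(HNO3) = 101.0 g / 63.018 g/mol = 1.603 mol.
From the equation the HNO3:N2O5 mole ratio is 2:1, so n(N2O5) = 1.603 × 1/2 = 0.8014 mol.
Mass of N2O5 = 0.8014 mol × 108.02 g/mol = 86.56 g.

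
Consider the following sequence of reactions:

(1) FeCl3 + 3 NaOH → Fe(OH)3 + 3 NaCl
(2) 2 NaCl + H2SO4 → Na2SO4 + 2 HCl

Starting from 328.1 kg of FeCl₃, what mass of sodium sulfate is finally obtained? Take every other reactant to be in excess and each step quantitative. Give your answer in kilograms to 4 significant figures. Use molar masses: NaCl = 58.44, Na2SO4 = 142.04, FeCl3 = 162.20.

431.0 kg

328.1 kg = 328100 g.
n(FeCl3) = 328100 / 162.20 = 2022.8 mol.
Step 1 gives a 1:3 ratio of FeCl3 to NaCl, so n(NaCl) = 6068.4 mol.
In step 2 the NaCl:Na2SO4 ratio is 2:1, so n(Na2SO4) = 3034.2 mol.
Mass of Na2SO4 = 3034.2 × 142.04 = 430980 g = 431.0 kg.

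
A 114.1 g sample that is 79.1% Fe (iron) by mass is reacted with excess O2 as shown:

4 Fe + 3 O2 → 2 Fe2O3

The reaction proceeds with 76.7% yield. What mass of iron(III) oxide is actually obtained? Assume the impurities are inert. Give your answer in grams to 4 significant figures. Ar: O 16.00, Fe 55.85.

Pure Fe available = 114.1 g × 0.791 = 90.253 g.
M(Fe) = 55.85 g/mol.
M(Fe2O3) = 2(55.85) + 3(16.00) = 159.70 g/mol.
n(Fe) = 90.253 g / 55.85 g/mol = 1.6160 mol.
From the equation the Fe:Fe2O3 mole ratio is 4:2, so n(Fe2O3) = 1.6160 × 2/4 = 0.80800 mol.
Mass of Fe2O3 = 0.80800 mol × 159.70 g/mol = 129.04 g.
Actual mass collected = 129.04 g × 0.767 = 98.971 g.

98.97 g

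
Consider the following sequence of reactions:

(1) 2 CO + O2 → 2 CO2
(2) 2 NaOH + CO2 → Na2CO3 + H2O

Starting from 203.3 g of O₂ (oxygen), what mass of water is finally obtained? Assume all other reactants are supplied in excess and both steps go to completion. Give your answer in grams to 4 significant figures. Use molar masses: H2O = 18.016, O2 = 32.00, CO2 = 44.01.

228.9 g

n(O2) = 203.30 / 32.00 = 6.3531 mol.
Step 1 gives a 1:2 ratio of O2 to CO2, so n(CO2) = 12.706 mol.
In step 2 the CO2:H2O ratio is 1:1, so n(H2O) = 12.706 mol.
Mass of H2O = 12.706 × 18.016 = 228.92 g.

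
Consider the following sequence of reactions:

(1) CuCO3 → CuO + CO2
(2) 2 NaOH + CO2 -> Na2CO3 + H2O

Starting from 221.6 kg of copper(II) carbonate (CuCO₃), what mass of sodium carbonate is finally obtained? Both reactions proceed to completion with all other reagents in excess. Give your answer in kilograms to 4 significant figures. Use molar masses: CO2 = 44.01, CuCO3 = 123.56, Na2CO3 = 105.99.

221.6 kg = 221600 g.
n(CuCO3) = 221600 / 123.56 = 1793.5 mol.
Step 1 gives a 1:1 ratio of CuCO3 to CO2, so n(CO2) = 1793.5 mol.
In step 2 the CO2:Na2CO3 ratio is 1:1, so n(Na2CO3) = 1793.5 mol.
Mass of Na2CO3 = 1793.5 × 105.99 = 190090 g = 190.1 kg.

190.1 kg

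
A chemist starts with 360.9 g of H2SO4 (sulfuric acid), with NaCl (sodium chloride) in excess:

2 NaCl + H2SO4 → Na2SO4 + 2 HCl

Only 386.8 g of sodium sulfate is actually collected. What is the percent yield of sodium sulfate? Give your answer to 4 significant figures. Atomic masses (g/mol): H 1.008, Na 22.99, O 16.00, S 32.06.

74.00 %

M(H2SO4) = 2(1.008) + 32.06 + 4(16.00) = 98.076 g/mol.
M(Na2SO4) = 2(22.99) + 32.06 + 4(16.00) = 142.04 g/mol.
n(H2SO4) = 360.90 g / 98.076 g/mol = 3.6798 mol.
From the equation the H2SO4:Na2SO4 mole ratio is 1:1, so n(Na2SO4) = 3.6798 × 1/1 = 3.6798 mol.
Mass of Na2SO4 = 3.6798 mol × 142.04 g/mol = 522.68 g.
This is the theoretical yield. Percent yield = 386.8 g / 522.68 g × 100% = 74.003%.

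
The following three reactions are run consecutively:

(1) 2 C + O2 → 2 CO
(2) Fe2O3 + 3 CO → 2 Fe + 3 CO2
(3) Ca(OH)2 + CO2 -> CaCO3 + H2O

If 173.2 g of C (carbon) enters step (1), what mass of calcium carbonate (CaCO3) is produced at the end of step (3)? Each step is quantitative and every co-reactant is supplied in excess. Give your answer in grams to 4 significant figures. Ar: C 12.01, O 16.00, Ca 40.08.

1443 g

M(C) = 12.01 g/mol.
M(CaCO3) = 40.08 + 12.01 + 3(16.00) = 100.09 g/mol.
n(C) = 173.2 / 12.01 = 14.421 mol.
Reaction (1): C→CO ratio 2:2 ⇒ n(CO) = 14.421 mol.
Reaction (2): CO→CO2 ratio 3:3 ⇒ n(CO2) = 14.421 mol.
Reaction (3): CO2→CaCO3 ratio 1:1 ⇒ n(CaCO3) = 14.421 mol.
Mass of CaCO3 = 14.421 × 100.09 = 1443.4 g.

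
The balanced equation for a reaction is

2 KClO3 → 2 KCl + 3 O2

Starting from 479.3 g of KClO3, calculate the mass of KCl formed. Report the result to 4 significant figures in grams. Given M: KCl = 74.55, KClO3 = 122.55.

291.6 g

n(KClO3) = 479.30 g / 122.55 g/mol = 3.9111 mol.
From the equation the KClO3:KCl mole ratio is 2:2, so n(KCl) = 3.9111 × 2/2 = 3.9111 mol.
Mass of KCl = 3.9111 mol × 74.55 g/mol = 291.57 g.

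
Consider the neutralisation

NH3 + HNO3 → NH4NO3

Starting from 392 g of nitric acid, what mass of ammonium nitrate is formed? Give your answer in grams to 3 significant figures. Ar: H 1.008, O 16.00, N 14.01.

M(HNO3) = 1.008 + 14.01 + 3(16.00) = 63.018 g/mol.
M(NH4NO3) = 2(14.01) + 4(1.008) + 3(16.00) = 80.052 g/mol.
n(HNO3) = 392.0 g / 63.018 g/mol = 6.220 mol.
From the equation the HNO3:NH4NO3 mole ratio is 1:1, so n(NH4NO3) = 6.220 × 1/1 = 6.220 mol.
Mass of NH4NO3 = 6.220 mol × 80.052 g/mol = 498.0 g.

498 g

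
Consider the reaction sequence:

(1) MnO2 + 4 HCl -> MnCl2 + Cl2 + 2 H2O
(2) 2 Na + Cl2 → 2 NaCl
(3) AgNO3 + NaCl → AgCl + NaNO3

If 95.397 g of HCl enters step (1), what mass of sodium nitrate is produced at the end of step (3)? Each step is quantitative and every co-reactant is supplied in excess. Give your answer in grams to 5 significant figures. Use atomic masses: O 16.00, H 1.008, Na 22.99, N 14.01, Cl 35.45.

M(HCl) = 1.008 + 35.45 = 36.458 g/mol.
M(NaNO3) = 22.99 + 14.01 + 3(16.00) = 85.00 g/mol.
n(HCl) = 95.397 / 36.458 = 2.61663 mol.
Reaction (1): HCl→Cl2 ratio 4:1 ⇒ n(Cl2) = 0.654157 mol.
Reaction (2): Cl2→NaCl ratio 1:2 ⇒ n(NaCl) = 1.30831 mol.
Reaction (3): NaCl→NaNO3 ratio 1:1 ⇒ n(NaNO3) = 1.30831 mol.
Mass of NaNO3 = 1.30831 × 85.00 = 111.207 g.

111.21 g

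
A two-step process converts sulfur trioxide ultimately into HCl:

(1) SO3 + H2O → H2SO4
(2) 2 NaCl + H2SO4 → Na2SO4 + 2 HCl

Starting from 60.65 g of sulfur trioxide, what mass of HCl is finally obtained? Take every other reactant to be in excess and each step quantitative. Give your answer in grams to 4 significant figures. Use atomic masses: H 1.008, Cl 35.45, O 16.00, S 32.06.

M(SO3) = 32.06 + 3(16.00) = 80.06 g/mol.
M(HCl) = 1.008 + 35.45 = 36.458 g/mol.
n(SO3) = 60.650 / 80.06 = 0.75756 mol.
Step 1 gives a 1:1 ratio of SO3 to H2SO4, so n(H2SO4) = 0.75756 mol.
In step 2 the H2SO4:HCl ratio is 1:2, so n(HCl) = 1.5151 mol.
Mass of HCl = 1.5151 × 36.458 = 55.238 g.

55.24 g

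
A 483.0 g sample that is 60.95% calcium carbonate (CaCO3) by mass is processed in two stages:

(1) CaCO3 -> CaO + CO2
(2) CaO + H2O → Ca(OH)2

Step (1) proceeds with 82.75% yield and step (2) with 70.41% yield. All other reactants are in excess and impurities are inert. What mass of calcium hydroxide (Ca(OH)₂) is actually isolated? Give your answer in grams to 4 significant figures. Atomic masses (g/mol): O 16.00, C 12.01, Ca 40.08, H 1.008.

Pure CaCO3 = 483.0 × 0.6095 = 294.39 g.
M(CaCO3) = 40.08 + 12.01 + 3(16.00) = 100.09 g/mol.
M(Ca(OH)2) = 40.08 + 2(16.00) + 2(1.008) = 74.096 g/mol.
n(CaCO3) = 294.39 / 100.09 = 2.9412 mol.
Step 1 (CaCO3:CaO = 1:1): theoretical n(CaO) = 2.9412 mol; at 82.75% yield, n(CaO) = 2.4339 mol.
Step 2 (CaO:Ca(OH)2 = 1:1): theoretical n(Ca(OH)2) = 2.4339 mol, so theoretical mass = 2.4339 × 74.096 = 180.34 g.
At 70.41% yield, actual mass of Ca(OH)2 = 180.34 × 0.7041 = 126.98 g.

127.0 g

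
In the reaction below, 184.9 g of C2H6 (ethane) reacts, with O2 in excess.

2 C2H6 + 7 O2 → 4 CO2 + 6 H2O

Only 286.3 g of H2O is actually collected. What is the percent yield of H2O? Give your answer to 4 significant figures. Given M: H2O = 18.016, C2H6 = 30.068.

86.14 %

n(C2H6) = 184.90 g / 30.068 g/mol = 6.1494 mol.
From the equation the C2H6:H2O mole ratio is 2:6, so n(H2O) = 6.1494 × 6/2 = 18.448 mol.
Mass of H2O = 18.448 mol × 18.016 g/mol = 332.36 g.
This is the theoretical yield. Percent yield = 286.3 g / 332.36 g × 100% = 86.141%.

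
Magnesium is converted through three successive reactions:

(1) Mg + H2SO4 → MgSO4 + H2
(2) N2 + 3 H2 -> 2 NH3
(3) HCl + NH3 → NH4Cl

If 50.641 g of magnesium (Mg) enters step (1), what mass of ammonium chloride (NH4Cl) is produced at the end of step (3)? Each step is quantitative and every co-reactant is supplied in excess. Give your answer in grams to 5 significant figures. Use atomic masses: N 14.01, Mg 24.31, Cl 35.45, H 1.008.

74.287 g

M(Mg) = 24.31 g/mol.
M(NH4Cl) = 14.01 + 4(1.008) + 35.45 = 53.492 g/mol.
n(Mg) = 50.641 / 24.31 = 2.08313 mol.
Reaction (1): Mg→H2 ratio 1:1 ⇒ n(H2) = 2.08313 mol.
Reaction (2): H2→NH3 ratio 3:2 ⇒ n(NH3) = 1.38876 mol.
Reaction (3): NH3→NH4Cl ratio 1:1 ⇒ n(NH4Cl) = 1.38876 mol.
Mass of NH4Cl = 1.38876 × 53.492 = 74.2874 g.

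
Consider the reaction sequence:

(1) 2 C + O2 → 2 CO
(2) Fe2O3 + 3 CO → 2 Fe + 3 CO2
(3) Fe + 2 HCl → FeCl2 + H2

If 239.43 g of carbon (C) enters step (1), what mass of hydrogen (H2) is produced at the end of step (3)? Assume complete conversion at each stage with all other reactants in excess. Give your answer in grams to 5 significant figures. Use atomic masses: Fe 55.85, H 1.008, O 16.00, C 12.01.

26.794 g

M(C) = 12.01 g/mol.
M(H2) = 2(1.008) = 2.016 g/mol.
n(C) = 239.43 / 12.01 = 19.9359 mol.
Reaction (1): C→CO ratio 2:2 ⇒ n(CO) = 19.9359 mol.
Reaction (2): CO→Fe ratio 3:2 ⇒ n(Fe) = 13.2906 mol.
Reaction (3): Fe→H2 ratio 1:1 ⇒ n(H2) = 13.2906 mol.
Mass of H2 = 13.2906 × 2.016 = 26.7938 g.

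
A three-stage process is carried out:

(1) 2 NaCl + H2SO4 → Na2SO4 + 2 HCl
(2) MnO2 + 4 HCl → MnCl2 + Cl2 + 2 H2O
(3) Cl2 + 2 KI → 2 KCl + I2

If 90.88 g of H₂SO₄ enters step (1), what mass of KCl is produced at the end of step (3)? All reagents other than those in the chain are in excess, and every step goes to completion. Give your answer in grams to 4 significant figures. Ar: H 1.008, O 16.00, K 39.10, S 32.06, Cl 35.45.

M(H2SO4) = 2(1.008) + 32.06 + 4(16.00) = 98.076 g/mol.
M(KCl) = 39.10 + 35.45 = 74.55 g/mol.
n(H2SO4) = 90.88 / 98.076 = 0.92663 mol.
Reaction (1): H2SO4→HCl ratio 1:2 ⇒ n(HCl) = 1.8533 mol.
Reaction (2): HCl→Cl2 ratio 4:1 ⇒ n(Cl2) = 0.46331 mol.
Reaction (3): Cl2→KCl ratio 1:2 ⇒ n(KCl) = 0.92663 mol.
Mass of KCl = 0.92663 × 74.55 = 69.080 g.

69.08 g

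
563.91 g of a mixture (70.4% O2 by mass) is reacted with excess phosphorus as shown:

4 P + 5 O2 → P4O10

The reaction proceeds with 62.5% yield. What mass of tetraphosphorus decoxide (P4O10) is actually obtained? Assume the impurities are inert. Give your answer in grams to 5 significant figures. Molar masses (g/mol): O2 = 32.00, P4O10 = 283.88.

440.23 g

Pure O2 available = 563.91 g × 0.704 = 396.993 g.
n(O2) = 396.993 g / 32.00 g/mol = 12.4060 mol.
From the equation the O2:P4O10 mole ratio is 5:1, so n(P4O10) = 12.4060 × 1/5 = 2.48120 mol.
Mass of P4O10 = 2.48120 mol × 283.88 g/mol = 704.364 g.
Actual mass collected = 704.364 g × 0.625 = 440.228 g.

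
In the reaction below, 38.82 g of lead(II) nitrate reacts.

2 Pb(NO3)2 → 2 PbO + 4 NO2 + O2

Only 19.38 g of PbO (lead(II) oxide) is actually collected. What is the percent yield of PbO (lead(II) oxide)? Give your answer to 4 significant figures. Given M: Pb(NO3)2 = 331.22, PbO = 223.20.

n(Pb(NO3)2) = 38.820 g / 331.22 g/mol = 0.11720 mol.
From the equation the Pb(NO3)2:PbO mole ratio is 2:2, so n(PbO) = 0.11720 × 2/2 = 0.11720 mol.
Mass of PbO = 0.11720 mol × 223.20 g/mol = 26.160 g.
This is the theoretical yield. Percent yield = 19.38 g / 26.160 g × 100% = 74.083%.

74.08 %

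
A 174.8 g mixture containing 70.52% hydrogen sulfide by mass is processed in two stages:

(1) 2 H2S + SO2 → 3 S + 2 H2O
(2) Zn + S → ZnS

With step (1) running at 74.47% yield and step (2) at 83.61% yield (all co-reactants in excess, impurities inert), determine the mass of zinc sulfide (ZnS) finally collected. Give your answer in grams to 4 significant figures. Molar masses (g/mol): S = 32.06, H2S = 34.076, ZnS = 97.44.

Pure H2S = 174.8 × 0.7052 = 123.27 g.
n(H2S) = 123.27 / 34.076 = 3.6175 mol.
Step 1 (H2S:S = 2:3): theoretical n(S) = 5.4262 mol; at 74.47% yield, n(S) = 4.0409 mol.
Step 2 (S:ZnS = 1:1): theoretical n(ZnS) = 4.0409 mol, so theoretical mass = 4.0409 × 97.44 = 393.74 g.
At 83.61% yield, actual mass of ZnS = 393.74 × 0.8361 = 329.21 g.

329.2 g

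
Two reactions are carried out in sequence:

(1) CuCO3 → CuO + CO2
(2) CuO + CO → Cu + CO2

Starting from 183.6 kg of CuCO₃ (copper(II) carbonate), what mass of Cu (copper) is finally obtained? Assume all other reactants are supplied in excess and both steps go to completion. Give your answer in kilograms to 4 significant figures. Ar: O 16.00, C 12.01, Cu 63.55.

M(CuCO3) = 63.55 + 12.01 + 3(16.00) = 123.56 g/mol.
M(Cu) = 63.55 g/mol.
183.6 kg = 183600 g.
n(CuCO3) = 183600 / 123.56 = 1485.9 mol.
Step 1 gives a 1:1 ratio of CuCO3 to CuO, so n(CuO) = 1485.9 mol.
In step 2 the CuO:Cu ratio is 1:1, so n(Cu) = 1485.9 mol.
Mass of Cu = 1485.9 × 63.55 = 94430 g = 94.43 kg.

94.43 kg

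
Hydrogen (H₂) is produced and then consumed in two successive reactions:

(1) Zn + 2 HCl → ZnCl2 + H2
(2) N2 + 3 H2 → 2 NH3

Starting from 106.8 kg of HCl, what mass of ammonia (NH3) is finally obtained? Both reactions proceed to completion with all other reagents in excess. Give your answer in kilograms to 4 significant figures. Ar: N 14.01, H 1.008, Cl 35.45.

16.63 kg

M(HCl) = 1.008 + 35.45 = 36.458 g/mol.
M(NH3) = 14.01 + 3(1.008) = 17.034 g/mol.
106.8 kg = 106800 g.
n(HCl) = 106800 / 36.458 = 2929.4 mol.
Step 1 gives a 2:1 ratio of HCl to H2, so n(H2) = 1464.7 mol.
In step 2 the H2:NH3 ratio is 3:2, so n(NH3) = 976.47 mol.
Mass of NH3 = 976.47 × 17.034 = 16633 g = 16.63 kg.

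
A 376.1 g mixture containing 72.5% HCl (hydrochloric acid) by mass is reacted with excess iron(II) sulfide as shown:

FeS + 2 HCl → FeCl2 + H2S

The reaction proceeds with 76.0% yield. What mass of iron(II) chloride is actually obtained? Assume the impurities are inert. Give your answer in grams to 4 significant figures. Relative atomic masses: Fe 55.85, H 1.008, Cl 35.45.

Pure HCl available = 376.1 g × 0.725 = 272.67 g.
M(HCl) = 1.008 + 35.45 = 36.458 g/mol.
M(FeCl2) = 55.85 + 2(35.45) = 126.75 g/mol.
n(HCl) = 272.67 g / 36.458 g/mol = 7.4791 mol.
From the equation the HCl:FeCl2 mole ratio is 2:1, so n(FeCl2) = 7.4791 × 1/2 = 3.7395 mol.
Mass of FeCl2 = 3.7395 mol × 126.75 g/mol = 473.99 g.
Actual mass collected = 473.99 g × 0.760 = 360.23 g.

360.2 g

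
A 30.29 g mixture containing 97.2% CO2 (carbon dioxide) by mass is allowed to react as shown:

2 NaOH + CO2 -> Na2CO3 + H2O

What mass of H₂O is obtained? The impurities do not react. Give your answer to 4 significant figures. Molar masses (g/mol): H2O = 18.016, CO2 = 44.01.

Mass of pure CO2 = 30.29 g × 0.972 = 29.442 g.
n(CO2) = 29.442 g / 44.01 g/mol = 0.66898 mol.
From the equation the CO2:H2O mole ratio is 1:1, so n(H2O) = 0.66898 × 1/1 = 0.66898 mol.
Mass of H2O = 0.66898 mol × 18.016 g/mol = 12.052 g.

12.05 g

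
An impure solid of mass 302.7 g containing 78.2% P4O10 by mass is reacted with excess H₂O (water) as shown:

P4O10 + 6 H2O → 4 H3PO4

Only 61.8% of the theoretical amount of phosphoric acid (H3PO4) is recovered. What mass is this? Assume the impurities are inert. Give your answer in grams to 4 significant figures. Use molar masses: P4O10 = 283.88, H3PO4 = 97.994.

Pure P4O10 available = 302.7 g × 0.782 = 236.71 g.
n(P4O10) = 236.71 g / 283.88 g/mol = 0.83384 mol.
From the equation the P4O10:H3PO4 mole ratio is 1:4, so n(H3PO4) = 0.83384 × 4/1 = 3.3354 mol.
Mass of H3PO4 = 3.3354 mol × 97.994 g/mol = 326.85 g.
Actual mass collected = 326.85 g × 0.618 = 201.99 g.

202.0 g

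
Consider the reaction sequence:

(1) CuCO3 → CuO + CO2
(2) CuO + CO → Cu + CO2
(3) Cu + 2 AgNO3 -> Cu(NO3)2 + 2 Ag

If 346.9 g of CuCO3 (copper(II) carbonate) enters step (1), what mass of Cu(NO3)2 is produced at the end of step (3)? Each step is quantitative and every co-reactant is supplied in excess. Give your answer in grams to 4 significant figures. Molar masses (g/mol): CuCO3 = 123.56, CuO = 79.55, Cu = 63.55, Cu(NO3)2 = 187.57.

n(CuCO3) = 346.9 / 123.56 = 2.8075 mol.
Reaction (1): CuCO3→CuO ratio 1:1 ⇒ n(CuO) = 2.8075 mol.
Reaction (2): CuO→Cu ratio 1:1 ⇒ n(Cu) = 2.8075 mol.
Reaction (3): Cu→Cu(NO3)2 ratio 1:1 ⇒ n(Cu(NO3)2) = 2.8075 mol.
Mass of Cu(NO3)2 = 2.8075 × 187.57 = 526.61 g.

526.6 g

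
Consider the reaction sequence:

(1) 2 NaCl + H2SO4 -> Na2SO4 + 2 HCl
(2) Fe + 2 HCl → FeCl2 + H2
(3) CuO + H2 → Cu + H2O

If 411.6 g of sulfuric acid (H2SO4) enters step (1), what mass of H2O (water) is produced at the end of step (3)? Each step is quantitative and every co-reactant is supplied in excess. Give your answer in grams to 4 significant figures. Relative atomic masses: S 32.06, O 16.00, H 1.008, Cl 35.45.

75.61 g

M(H2SO4) = 2(1.008) + 32.06 + 4(16.00) = 98.076 g/mol.
M(H2O) = 2(1.008) + 16.00 = 18.016 g/mol.
n(H2SO4) = 411.6 / 98.076 = 4.1967 mol.
Reaction (1): H2SO4→HCl ratio 1:2 ⇒ n(HCl) = 8.3935 mol.
Reaction (2): HCl→H2 ratio 2:1 ⇒ n(H2) = 4.1967 mol.
Reaction (3): H2→H2O ratio 1:1 ⇒ n(H2O) = 4.1967 mol.
Mass of H2O = 4.1967 × 18.016 = 75.609 g.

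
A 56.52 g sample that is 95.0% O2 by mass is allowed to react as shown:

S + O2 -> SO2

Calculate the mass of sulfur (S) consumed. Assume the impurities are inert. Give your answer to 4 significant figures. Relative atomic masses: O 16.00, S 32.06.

53.79 g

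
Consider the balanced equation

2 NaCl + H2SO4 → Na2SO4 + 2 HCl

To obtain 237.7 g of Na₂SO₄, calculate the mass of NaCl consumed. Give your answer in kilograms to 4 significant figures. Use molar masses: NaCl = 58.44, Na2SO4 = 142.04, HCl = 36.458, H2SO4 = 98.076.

0.1956 kg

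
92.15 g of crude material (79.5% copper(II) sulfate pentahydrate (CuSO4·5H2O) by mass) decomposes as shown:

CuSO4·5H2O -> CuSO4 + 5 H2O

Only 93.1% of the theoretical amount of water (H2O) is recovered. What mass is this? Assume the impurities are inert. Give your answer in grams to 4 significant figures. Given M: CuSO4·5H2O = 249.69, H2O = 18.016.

Pure CuSO4·5H2O available = 92.15 g × 0.795 = 73.259 g.
n(CuSO4·5H2O) = 73.259 g / 249.69 g/mol = 0.29340 mol.
From the equation the CuSO4·5H2O:H2O mole ratio is 1:5, so n(H2O) = 0.29340 × 5/1 = 1.4670 mol.
Mass of H2O = 1.4670 mol × 18.016 g/mol = 26.430 g.
Actual mass collected = 26.430 g × 0.931 = 24.606 g.

24.61 g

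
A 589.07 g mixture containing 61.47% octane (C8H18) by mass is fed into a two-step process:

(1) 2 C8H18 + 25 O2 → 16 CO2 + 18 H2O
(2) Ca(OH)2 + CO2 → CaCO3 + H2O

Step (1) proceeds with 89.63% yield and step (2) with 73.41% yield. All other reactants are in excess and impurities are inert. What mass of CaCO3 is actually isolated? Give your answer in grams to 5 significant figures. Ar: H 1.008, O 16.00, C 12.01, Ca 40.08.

Pure C8H18 = 589.07 × 0.6147 = 362.101 g.
M(C8H18) = 8(12.01) + 18(1.008) = 114.224 g/mol.
M(CaCO3) = 40.08 + 12.01 + 3(16.00) = 100.09 g/mol.
n(C8H18) = 362.101 / 114.224 = 3.17010 mol.
Step 1 (C8H18:CO2 = 2:16): theoretical n(CO2) = 25.3608 mol; at 89.63% yield, n(CO2) = 22.7309 mol.
Step 2 (CO2:CaCO3 = 1:1): theoretical n(CaCO3) = 22.7309 mol, so theoretical mass = 22.7309 × 100.09 = 2275.13 g.
At 73.41% yield, actual mass of CaCO3 = 2275.13 × 0.7341 = 1670.18 g.

1670.2 g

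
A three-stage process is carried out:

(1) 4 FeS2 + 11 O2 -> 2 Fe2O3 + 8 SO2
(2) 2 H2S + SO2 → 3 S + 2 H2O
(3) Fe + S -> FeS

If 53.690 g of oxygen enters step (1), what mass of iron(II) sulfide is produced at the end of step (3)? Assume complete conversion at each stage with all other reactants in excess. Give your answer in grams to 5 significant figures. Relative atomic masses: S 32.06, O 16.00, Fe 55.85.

M(O2) = 2(16.00) = 32.00 g/mol.
M(FeS) = 55.85 + 32.06 = 87.91 g/mol.
n(O2) = 53.690 / 32.00 = 1.67781 mol.
Reaction (1): O2→SO2 ratio 11:8 ⇒ n(SO2) = 1.22023 mol.
Reaction (2): SO2→S ratio 1:3 ⇒ n(S) = 3.66068 mol.
Reaction (3): S→FeS ratio 1:1 ⇒ n(FeS) = 3.66068 mol.
Mass of FeS = 3.66068 × 87.91 = 321.811 g.

321.81 g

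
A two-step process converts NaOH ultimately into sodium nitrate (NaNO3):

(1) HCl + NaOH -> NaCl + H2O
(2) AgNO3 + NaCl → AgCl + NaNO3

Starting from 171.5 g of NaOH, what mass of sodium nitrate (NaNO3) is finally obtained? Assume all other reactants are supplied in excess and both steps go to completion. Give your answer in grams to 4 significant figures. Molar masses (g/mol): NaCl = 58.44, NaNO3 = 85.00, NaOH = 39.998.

364.5 g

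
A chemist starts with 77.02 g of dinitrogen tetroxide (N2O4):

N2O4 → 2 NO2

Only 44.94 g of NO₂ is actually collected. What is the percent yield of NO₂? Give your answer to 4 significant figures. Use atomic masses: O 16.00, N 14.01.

58.35 %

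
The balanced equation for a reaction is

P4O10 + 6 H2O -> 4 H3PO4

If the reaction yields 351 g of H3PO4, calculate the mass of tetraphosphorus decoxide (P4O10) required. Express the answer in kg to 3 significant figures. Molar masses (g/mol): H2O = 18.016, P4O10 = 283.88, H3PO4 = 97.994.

0.254 kg

n(H3PO4) = 351.0 g / 97.994 g/mol = 3.582 mol.
From the equation the H3PO4:P4O10 mole ratio is 4:1, so n(P4O10) = 3.582 × 1/4 = 0.8955 mol.
Mass of P4O10 = 0.8955 mol × 283.88 g/mol = 254.2 g.
Converting to kg: 254.2 g = 0.254 kg.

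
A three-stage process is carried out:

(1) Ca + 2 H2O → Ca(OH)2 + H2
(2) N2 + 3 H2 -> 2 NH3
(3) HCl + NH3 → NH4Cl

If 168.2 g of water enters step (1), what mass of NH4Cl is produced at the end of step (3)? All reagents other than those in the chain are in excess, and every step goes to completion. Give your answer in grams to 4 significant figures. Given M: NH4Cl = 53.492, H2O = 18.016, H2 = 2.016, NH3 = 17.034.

n(H2O) = 168.2 / 18.016 = 9.3361 mol.
Reaction (1): H2O→H2 ratio 2:1 ⇒ n(H2) = 4.6681 mol.
Reaction (2): H2→NH3 ratio 3:2 ⇒ n(NH3) = 3.1120 mol.
Reaction (3): NH3→NH4Cl ratio 1:1 ⇒ n(NH4Cl) = 3.1120 mol.
Mass of NH4Cl = 3.1120 × 53.492 = 166.47 g.

166.5 g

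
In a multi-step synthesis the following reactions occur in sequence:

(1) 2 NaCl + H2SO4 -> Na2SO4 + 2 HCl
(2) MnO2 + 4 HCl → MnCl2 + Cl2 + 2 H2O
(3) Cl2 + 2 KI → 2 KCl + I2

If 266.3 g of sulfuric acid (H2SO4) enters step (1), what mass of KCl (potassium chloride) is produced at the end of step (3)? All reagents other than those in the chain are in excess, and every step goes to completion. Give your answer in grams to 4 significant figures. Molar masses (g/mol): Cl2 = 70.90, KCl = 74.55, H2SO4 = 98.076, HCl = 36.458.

n(H2SO4) = 266.3 / 98.076 = 2.7152 mol.
Reaction (1): H2SO4→HCl ratio 1:2 ⇒ n(HCl) = 5.4305 mol.
Reaction (2): HCl→Cl2 ratio 4:1 ⇒ n(Cl2) = 1.3576 mol.
Reaction (3): Cl2→KCl ratio 1:2 ⇒ n(KCl) = 2.7152 mol.
Mass of KCl = 2.7152 × 74.55 = 202.42 g.

202.4 g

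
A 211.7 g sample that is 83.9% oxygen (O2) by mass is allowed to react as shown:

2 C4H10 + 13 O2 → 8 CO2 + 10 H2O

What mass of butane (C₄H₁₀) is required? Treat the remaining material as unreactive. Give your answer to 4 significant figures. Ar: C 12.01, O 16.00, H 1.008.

49.63 g

Mass of pure O2 = 211.7 g × 0.839 = 177.62 g.
M(O2) = 2(16.00) = 32.00 g/mol.
M(C4H10) = 4(12.01) + 10(1.008) = 58.12 g/mol.
n(O2) = 177.62 g / 32.00 g/mol = 5.5505 mol.
From the equation the O2:C4H10 mole ratio is 13:2, so n(C4H10) = 5.5505 × 2/13 = 0.85392 mol.
Mass of C4H10 = 0.85392 mol × 58.12 g/mol = 49.630 g.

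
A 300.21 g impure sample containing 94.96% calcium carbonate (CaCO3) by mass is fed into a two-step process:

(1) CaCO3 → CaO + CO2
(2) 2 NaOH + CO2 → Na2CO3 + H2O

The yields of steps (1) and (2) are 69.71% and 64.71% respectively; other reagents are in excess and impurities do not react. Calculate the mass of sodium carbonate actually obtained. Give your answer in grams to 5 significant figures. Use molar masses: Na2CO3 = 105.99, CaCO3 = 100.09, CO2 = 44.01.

136.18 g

Pure CaCO3 = 300.21 × 0.9496 = 285.079 g.
n(CaCO3) = 285.079 / 100.09 = 2.84823 mol.
Step 1 (CaCO3:CO2 = 1:1): theoretical n(CO2) = 2.84823 mol; at 69.71% yield, n(CO2) = 1.98550 mol.
Step 2 (CO2:Na2CO3 = 1:1): theoretical n(Na2CO3) = 1.98550 mol, so theoretical mass = 1.98550 × 105.99 = 210.443 g.
At 64.71% yield, actual mass of Na2CO3 = 210.443 × 0.6471 = 136.178 g.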